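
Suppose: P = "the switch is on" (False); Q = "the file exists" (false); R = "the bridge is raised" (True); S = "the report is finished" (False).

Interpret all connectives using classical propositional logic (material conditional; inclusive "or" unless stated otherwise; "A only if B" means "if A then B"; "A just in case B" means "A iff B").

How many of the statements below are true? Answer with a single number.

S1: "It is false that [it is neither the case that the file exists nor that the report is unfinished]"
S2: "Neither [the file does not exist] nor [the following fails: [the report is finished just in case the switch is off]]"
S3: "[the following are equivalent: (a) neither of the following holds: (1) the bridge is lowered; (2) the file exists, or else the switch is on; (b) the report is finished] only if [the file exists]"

2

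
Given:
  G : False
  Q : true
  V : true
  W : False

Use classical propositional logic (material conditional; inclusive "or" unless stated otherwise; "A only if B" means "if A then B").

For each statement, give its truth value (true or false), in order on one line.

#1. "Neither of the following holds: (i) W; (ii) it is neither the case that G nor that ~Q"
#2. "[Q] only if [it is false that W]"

#1: This is W nor (G nor not Q).

not Q = not True = False
G nor not Q = False nor False = True
W nor (G nor not Q) = False nor True = False
So #1 is false.

#2: This is Q -> not W.

not W = not False = True
Q -> not W = True -> True = True
Thus #2 is true.

#1 false, #2 true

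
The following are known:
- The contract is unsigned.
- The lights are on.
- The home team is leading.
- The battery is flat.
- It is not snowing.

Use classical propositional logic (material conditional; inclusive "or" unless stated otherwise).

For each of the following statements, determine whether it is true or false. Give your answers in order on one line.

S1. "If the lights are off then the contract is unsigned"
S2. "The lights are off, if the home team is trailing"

S1 true, S2 true

Let Q = "the lights are on" (True), P = "the contract is signed" (False), R = "the home team is leading" (True).

S1: This is not Q -> not P.

not Q = not True = False
not P = not False = True
not Q -> not P = False -> True = True
Thus S1 is true.

S2: This is not R -> not Q.

not R = not True = False
not Q = not True = False
not R -> not Q = False -> False = True
So S2 is true.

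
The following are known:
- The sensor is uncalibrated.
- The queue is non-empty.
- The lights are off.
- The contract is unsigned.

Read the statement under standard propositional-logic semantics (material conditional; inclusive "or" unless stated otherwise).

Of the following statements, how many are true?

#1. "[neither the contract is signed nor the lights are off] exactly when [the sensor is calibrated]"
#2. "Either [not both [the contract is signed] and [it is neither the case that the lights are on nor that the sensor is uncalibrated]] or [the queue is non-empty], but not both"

1

Let S = "the contract is signed" (False), R = "the lights are on" (False), P = "the sensor is calibrated" (False), Q = "the queue is empty" (False).

#1: This is (S nor not R) iff P.

not R = not False = True
S nor not R = False nor True = False
(S nor not R) iff P = False iff False = True
Thus #1 is true.

#2: Parsed as (S nand (R nor not P)) xor not Q

not P = not False = True
R nor not P = False nor True = False
S nand (R nor not P) = False nand False = True
not Q = not False = True
(S nand (R nor not P)) xor not Q = True xor True = False
So #2 is false.

Count: 1.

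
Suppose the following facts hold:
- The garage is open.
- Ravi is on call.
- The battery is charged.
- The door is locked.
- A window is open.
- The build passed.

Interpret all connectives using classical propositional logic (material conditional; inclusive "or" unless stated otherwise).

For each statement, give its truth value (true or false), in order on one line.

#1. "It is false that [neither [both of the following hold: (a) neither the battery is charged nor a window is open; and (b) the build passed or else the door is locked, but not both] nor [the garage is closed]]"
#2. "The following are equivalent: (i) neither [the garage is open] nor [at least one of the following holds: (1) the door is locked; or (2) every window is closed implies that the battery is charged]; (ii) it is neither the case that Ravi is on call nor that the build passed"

#1 F, #2 T

Let R = "the battery is charged" (T), U = "a window is open" (T), V = "the build passed" (T), S = "the door is locked" (T), P = "the garage is closed" (F), Q = "Ravi is on call" (T).

#1: In symbols: ¬(((R ↓ U) ∧ (V ⊕ S)) ↓ P)

R ↓ U = T ↓ T = F
V ⊕ S = T ⊕ T = F
(R ↓ U) ∧ (V ⊕ S) = F ∧ F = F
((R ↓ U) ∧ (V ⊕ S)) ↓ P = F ↓ F = T
¬(((R ↓ U) ∧ (V ⊕ S)) ↓ P) = ¬T = F
Thus #1 is false.

#2: Formalization: (¬P ↓ (S ∨ (¬U → R))) ↔ (Q ↓ V)

¬P = ¬F = T
¬U = ¬T = F
¬U → R = F → T = T
S ∨ (¬U → R) = T ∨ T = T
¬P ↓ (S ∨ (¬U → R)) = T ↓ T = F
Q ↓ V = T ↓ T = F
(¬P ↓ (S ∨ (¬U → R))) ↔ (Q ↓ V) = F ↔ F = T
Hence #2 is true.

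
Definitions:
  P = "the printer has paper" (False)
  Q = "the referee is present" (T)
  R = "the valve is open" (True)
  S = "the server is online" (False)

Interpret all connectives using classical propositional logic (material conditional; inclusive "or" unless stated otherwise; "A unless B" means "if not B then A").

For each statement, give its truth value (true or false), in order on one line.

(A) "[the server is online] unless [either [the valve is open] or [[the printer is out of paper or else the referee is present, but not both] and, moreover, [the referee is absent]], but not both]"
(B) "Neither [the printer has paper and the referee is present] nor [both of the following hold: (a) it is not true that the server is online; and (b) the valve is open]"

(A): Formalization: S or (R xor ((not P xor Q) and not Q))

not P = not False = True
not P xor Q = True xor True = False
not Q = not True = False
(not P xor Q) and not Q = False and False = False
R xor ((not P xor Q) and not Q) = True xor False = True
S or (R xor ((not P xor Q) and not Q)) = False or True = True
So (A) is true.

(B): Formalization: (P and Q) nor (not S and R)

P and Q = False and True = False
not S = not False = True
not S and R = True and True = True
(P and Q) nor (not S and R) = False nor True = False
Hence (B) is false.

(A) T, (B) F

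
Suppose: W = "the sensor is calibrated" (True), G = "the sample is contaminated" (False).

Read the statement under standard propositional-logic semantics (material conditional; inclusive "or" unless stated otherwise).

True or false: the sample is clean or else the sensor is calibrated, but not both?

In symbols: not G xor W

not G = not False = True
not G xor W = True xor True = False

The statement is false.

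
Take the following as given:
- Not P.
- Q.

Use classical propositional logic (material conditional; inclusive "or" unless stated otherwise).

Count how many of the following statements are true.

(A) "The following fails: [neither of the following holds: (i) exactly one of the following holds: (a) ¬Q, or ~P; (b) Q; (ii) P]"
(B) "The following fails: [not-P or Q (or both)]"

(A): Parsed as ~(((~Q | ~P) xor Q) nor P)

~Q = ~T = F
~P = ~F = T
~Q | ~P = F | T = T
(~Q | ~P) xor Q = T xor T = F
((~Q | ~P) xor Q) nor P = F nor F = T
~(((~Q | ~P) xor Q) nor P) = ~T = F
Hence (A) is false.

(B): Formalization: ~(~P | Q)

~P = ~F = T
~P | Q = T | T = T
~(~P | Q) = ~T = F
Hence (B) is false.

Count: 0.

0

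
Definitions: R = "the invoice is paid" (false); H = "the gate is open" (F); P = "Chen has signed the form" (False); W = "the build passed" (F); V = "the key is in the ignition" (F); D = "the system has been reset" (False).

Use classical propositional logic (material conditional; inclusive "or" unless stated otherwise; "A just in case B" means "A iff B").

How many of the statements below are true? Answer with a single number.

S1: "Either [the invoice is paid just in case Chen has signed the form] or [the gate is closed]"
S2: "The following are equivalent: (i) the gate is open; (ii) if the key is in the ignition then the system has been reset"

S1: Parsed as (R <-> P) | ~H

R <-> P = F <-> F = T
~H = ~F = T
(R <-> P) | ~H = T | T = T
Hence S1 is true.

S2: This is H <-> (V -> D).

V -> D = F -> F = T
H <-> (V -> D) = F <-> T = F
Thus S2 is false.

Count: 1.

1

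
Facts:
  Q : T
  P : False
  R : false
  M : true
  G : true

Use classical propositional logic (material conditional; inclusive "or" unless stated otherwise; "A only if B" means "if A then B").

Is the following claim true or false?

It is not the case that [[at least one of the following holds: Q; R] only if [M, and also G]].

False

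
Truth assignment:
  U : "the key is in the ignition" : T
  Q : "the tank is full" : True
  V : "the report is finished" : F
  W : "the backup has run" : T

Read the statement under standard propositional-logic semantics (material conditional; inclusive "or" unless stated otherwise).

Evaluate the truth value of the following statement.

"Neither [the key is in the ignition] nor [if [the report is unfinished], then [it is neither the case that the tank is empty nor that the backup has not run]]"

Values: U=T, V=F, Q=T, W=T.
Parsed as U nor (~V -> (~Q nor ~W))

~V = ~F = T
~Q = ~T = F
~W = ~T = F
~Q nor ~W = F nor F = T
~V -> (~Q nor ~W) = T -> T = T
U nor (~V -> (~Q nor ~W)) = T nor T = F

False.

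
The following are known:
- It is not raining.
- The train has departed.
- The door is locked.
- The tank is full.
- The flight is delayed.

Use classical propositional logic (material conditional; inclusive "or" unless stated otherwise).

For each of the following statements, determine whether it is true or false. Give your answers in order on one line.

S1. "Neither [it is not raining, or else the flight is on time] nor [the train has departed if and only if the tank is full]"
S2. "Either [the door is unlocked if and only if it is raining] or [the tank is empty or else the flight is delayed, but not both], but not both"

Let P = "it is raining" (False), U = "the flight is delayed" (True), Q = "the train has departed" (True), S = "the tank is full" (True), R = "the door is locked" (True).

S1: Formalization: (not P or not U) nor (Q iff S)

not P = not False = True
not U = not True = False
not P or not U = True or False = True
Q iff S = True iff True = True
(not P or not U) nor (Q iff S) = True nor True = False
Thus S1 is false.

S2: In symbols: (not R iff P) xor (not S xor U)

not R = not True = False
not R iff P = False iff False = True
not S = not True = False
not S xor U = False xor True = True
(not R iff P) xor (not S xor U) = True xor True = False
So S2 is false.

S1 false; S2 false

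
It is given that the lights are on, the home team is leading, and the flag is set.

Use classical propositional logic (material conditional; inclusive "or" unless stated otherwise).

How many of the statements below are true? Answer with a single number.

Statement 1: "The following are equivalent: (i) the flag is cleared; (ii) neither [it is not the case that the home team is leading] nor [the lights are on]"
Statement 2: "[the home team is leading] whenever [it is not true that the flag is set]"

2

Let R = "the flag is set" (T), Q = "the home team is leading" (T), P = "the lights are on" (T).

Statement 1: Parsed as ~R <-> (~Q nor P)

~R = ~T = F
~Q = ~T = F
~Q nor P = F nor T = F
~R <-> (~Q nor P) = F <-> F = T
Hence Statement 1 is true.

Statement 2: Formalization: ~R -> Q

~R = ~T = F
~R -> Q = F -> T = T
Hence Statement 2 is true.

True statements: 2.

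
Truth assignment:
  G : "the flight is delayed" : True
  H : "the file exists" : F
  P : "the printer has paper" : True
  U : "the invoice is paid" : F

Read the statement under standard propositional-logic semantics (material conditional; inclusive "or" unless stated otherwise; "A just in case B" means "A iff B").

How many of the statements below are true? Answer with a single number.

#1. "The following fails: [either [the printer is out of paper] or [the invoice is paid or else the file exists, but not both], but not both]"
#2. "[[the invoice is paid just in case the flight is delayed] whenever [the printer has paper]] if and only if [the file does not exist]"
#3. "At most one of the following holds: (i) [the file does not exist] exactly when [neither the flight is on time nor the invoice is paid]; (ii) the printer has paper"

1

#1: In symbols: ¬(¬P ⊕ (U ⊕ H))

¬P = ¬T = F
U ⊕ H = F ⊕ F = F
¬P ⊕ (U ⊕ H) = F ⊕ F = F
¬(¬P ⊕ (U ⊕ H)) = ¬F = T
Thus #1 is true.

#2: Formalization: (P → (U ↔ G)) ↔ ¬H

U ↔ G = F ↔ T = F
P → (U ↔ G) = T → F = F
¬H = ¬F = T
(P → (U ↔ G)) ↔ ¬H = F ↔ T = F
Thus #2 is false.

#3: In symbols: (¬H ↔ (¬G ↓ U)) ↑ P

¬H = ¬F = T
¬G = ¬T = F
¬G ↓ U = F ↓ F = T
¬H ↔ (¬G ↓ U) = T ↔ T = T
(¬H ↔ (¬G ↓ U)) ↑ P = T ↑ T = F
Thus #3 is false.

Count: 1.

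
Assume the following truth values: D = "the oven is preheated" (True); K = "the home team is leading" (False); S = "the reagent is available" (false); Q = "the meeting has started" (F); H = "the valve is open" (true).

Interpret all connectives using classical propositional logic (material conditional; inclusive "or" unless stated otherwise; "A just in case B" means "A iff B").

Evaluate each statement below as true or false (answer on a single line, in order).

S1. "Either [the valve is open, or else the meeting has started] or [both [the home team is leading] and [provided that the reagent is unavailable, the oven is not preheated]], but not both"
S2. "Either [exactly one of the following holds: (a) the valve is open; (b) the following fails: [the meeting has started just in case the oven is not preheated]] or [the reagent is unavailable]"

S1: Formalization: (H or Q) xor (K and (not S -> not D))

H or Q = True or False = True
not S = not False = True
not D = not True = False
not S -> not D = True -> False = False
K and (not S -> not D) = False and False = False
(H or Q) xor (K and (not S -> not D)) = True xor False = True
Thus S1 is true.

S2: In symbols: (H xor not (Q iff not D)) or not S

not D = not True = False
Q iff not D = False iff False = True
not (Q iff not D) = not True = False
H xor not (Q iff not D) = True xor False = True
not S = not False = True
(H xor not (Q iff not D)) or not S = True or True = True
So S2 is true.

S1 T, S2 T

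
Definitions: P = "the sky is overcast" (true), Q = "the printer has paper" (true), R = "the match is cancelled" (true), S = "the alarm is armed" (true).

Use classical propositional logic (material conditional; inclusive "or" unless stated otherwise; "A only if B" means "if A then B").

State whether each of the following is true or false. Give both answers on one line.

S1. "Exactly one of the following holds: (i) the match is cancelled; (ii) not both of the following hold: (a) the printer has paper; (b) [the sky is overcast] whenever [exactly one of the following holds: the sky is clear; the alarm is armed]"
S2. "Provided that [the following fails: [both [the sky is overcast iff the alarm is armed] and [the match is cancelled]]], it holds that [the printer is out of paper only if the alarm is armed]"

S1: In symbols: R xor (Q nand ((~P xor S) -> P))

~P = ~T = F
~P xor S = F xor T = T
(~P xor S) -> P = T -> T = T
Q nand ((~P xor S) -> P) = T nand T = F
R xor (Q nand ((~P xor S) -> P)) = T xor F = T
So S1 is true.

S2: Parsed as ~((P <-> S) & R) -> (~Q -> S)

P <-> S = T <-> T = T
(P <-> S) & R = T & T = T
~((P <-> S) & R) = ~T = F
~Q = ~T = F
~Q -> S = F -> T = T
~((P <-> S) & R) -> (~Q -> S) = F -> T = T
So S2 is true.

S1 True; S2 True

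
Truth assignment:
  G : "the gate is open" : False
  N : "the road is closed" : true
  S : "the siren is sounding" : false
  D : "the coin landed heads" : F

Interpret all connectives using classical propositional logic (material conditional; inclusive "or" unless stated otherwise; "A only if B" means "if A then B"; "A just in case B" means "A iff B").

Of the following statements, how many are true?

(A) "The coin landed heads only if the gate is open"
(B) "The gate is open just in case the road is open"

(A): Formalization: D -> G

D -> G = F -> F = T
Hence (A) is true.

(B): This is G <-> ~N.

~N = ~T = F
G <-> ~N = F <-> F = T
So (B) is true.

Count: 2.

2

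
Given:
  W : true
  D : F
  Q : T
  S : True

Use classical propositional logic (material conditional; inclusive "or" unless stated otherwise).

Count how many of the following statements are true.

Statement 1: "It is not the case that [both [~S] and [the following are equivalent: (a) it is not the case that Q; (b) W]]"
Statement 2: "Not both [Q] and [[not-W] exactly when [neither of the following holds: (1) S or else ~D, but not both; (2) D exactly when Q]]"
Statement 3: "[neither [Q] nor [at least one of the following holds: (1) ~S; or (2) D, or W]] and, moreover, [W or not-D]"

Statement 1: In symbols: not (not S and (not Q iff W))

not S = not True = False
not Q = not True = False
not Q iff W = False iff True = False
not S and (not Q iff W) = False and False = False
not (not S and (not Q iff W)) = not False = True
So Statement 1 is true.

Statement 2: Parsed as Q nand (not W iff ((S xor not D) nor (D iff Q)))

not W = not True = False
not D = not False = True
S xor not D = True xor True = False
D iff Q = False iff True = False
(S xor not D) nor (D iff Q) = False nor False = True
not W iff ((S xor not D) nor (D iff Q)) = False iff True = False
Q nand (not W iff ((S xor not D) nor (D iff Q))) = True nand False = True
Thus Statement 2 is true.

Statement 3: Parsed as (Q nor (not S or (D or W))) and (W or not D)

not S = not True = False
D or W = False or True = True
not S or (D or W) = False or True = True
Q nor (not S or (D or W)) = True nor True = False
not D = not False = True
W or not D = True or True = True
(Q nor (not S or (D or W))) and (W or not D) = False and True = False
Thus Statement 3 is false.

Count: 2.

2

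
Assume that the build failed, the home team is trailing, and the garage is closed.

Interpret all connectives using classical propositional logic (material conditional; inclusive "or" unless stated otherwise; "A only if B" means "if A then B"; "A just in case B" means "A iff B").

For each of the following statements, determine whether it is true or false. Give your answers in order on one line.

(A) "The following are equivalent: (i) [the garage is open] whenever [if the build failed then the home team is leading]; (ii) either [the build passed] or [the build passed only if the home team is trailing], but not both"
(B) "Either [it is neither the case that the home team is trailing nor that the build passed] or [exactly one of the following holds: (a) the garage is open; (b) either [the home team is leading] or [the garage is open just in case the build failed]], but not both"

(A) T, (B) F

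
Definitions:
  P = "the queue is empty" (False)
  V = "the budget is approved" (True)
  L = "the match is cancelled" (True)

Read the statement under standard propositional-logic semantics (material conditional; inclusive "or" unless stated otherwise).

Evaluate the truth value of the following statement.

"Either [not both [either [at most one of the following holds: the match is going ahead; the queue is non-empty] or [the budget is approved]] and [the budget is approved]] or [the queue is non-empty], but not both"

This is (((~L nand ~P) | V) nand V) xor ~P.

~L = ~T = F
~P = ~F = T
~L nand ~P = F nand T = T
(~L nand ~P) | V = T | T = T
((~L nand ~P) | V) nand V = T nand T = F
~P = ~F = T
(((~L nand ~P) | V) nand V) xor ~P = F xor T = T

true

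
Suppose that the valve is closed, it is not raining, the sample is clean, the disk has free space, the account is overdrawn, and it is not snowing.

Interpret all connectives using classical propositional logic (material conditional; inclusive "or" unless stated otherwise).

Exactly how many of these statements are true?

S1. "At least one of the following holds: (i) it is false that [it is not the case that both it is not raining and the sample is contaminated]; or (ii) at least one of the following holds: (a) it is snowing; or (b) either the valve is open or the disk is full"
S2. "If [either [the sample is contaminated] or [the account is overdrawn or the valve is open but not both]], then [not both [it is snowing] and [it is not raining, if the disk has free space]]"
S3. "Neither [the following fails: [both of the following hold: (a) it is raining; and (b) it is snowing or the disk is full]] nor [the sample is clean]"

Let Q = "it is raining" (F), R = "the sample is contaminated" (F), V = "it is snowing" (F), P = "the valve is open" (F), S = "the disk is full" (F), U = "the account is overdrawn" (T).

S1: In symbols: ¬(¬Q ↑ R) ∨ (V ∨ (P ∨ S))

¬Q = ¬F = T
¬Q ↑ R = T ↑ F = T
¬(¬Q ↑ R) = ¬T = F
P ∨ S = F ∨ F = F
V ∨ (P ∨ S) = F ∨ F = F
¬(¬Q ↑ R) ∨ (V ∨ (P ∨ S)) = F ∨ F = F
So S1 is false.

S2: In symbols: (R ∨ (U ⊕ P)) → (V ↑ (¬S → ¬Q))

U ⊕ P = T ⊕ F = T
R ∨ (U ⊕ P) = F ∨ T = T
¬S = ¬F = T
¬Q = ¬F = T
¬S → ¬Q = T → T = T
V ↑ (¬S → ¬Q) = F ↑ T = T
(R ∨ (U ⊕ P)) → (V ↑ (¬S → ¬Q)) = T → T = T
Hence S2 is true.

S3: Formalization: ¬(Q ∧ (V ∨ S)) ↓ ¬R

V ∨ S = F ∨ F = F
Q ∧ (V ∨ S) = F ∧ F = F
¬(Q ∧ (V ∨ S)) = ¬F = T
¬R = ¬F = T
¬(Q ∧ (V ∨ S)) ↓ ¬R = T ↓ T = F
So S3 is false.

True statements: 1 (S2).

1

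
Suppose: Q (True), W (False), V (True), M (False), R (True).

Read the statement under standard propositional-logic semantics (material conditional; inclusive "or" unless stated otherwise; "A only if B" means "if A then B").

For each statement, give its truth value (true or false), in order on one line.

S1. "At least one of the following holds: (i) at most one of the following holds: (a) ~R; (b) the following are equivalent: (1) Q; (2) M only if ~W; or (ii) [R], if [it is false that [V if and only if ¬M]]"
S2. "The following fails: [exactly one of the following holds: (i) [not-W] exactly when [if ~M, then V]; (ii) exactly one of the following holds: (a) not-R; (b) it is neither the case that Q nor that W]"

S1 true / S2 false

S1: Formalization: (not R nand (Q iff (M -> not W))) or (not (V iff not M) -> R)

not R = not True = False
not W = not False = True
M -> not W = False -> True = True
Q iff (M -> not W) = True iff True = True
not R nand (Q iff (M -> not W)) = False nand True = True
not M = not False = True
V iff not M = True iff True = True
not (V iff not M) = not True = False
not (V iff not M) -> R = False -> True = True
(not R nand (Q iff (M -> not W))) or (not (V iff not M) -> R) = True or True = True
So S1 is true.

S2: In symbols: not ((not W iff (not M -> V)) xor (not R xor (Q nor W)))

not W = not False = True
not M = not False = True
not M -> V = True -> True = True
not W iff (not M -> V) = True iff True = True
not R = not True = False
Q nor W = True nor False = False
not R xor (Q nor W) = False xor False = False
(not W iff (not M -> V)) xor (not R xor (Q nor W)) = True xor False = True
not ((not W iff (not M -> V)) xor (not R xor (Q nor W))) = not True = False
Hence S2 is false.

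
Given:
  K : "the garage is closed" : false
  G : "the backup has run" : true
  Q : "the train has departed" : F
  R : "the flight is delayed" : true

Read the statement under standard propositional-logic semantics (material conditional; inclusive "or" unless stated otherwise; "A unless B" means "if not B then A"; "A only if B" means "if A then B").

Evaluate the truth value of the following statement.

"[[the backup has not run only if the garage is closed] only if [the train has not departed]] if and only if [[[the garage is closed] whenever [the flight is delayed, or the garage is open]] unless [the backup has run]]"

true

This is ((¬G → K) → ¬Q) ↔ (((R ∨ ¬K) → K) ∨ G).

¬G = ¬T = F
¬G → K = F → F = T
¬Q = ¬F = T
(¬G → K) → ¬Q = T → T = T
¬K = ¬F = T
R ∨ ¬K = T ∨ T = T
(R ∨ ¬K) → K = T → F = F
((R ∨ ¬K) → K) ∨ G = F ∨ T = T
((¬G → K) → ¬Q) ↔ (((R ∨ ¬K) → K) ∨ G) = T ↔ T = T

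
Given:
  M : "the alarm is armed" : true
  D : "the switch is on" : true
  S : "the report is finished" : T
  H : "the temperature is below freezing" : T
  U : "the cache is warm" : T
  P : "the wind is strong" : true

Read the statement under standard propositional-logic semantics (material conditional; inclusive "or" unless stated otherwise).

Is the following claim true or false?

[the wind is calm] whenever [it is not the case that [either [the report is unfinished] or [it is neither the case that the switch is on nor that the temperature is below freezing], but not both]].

False.

In symbols: ¬(¬S ⊕ (D ↓ H)) → ¬P

¬S = ¬T = F
D ↓ H = T ↓ T = F
¬S ⊕ (D ↓ H) = F ⊕ F = F
¬(¬S ⊕ (D ↓ H)) = ¬F = T
¬P = ¬T = F
¬(¬S ⊕ (D ↓ H)) → ¬P = T → F = F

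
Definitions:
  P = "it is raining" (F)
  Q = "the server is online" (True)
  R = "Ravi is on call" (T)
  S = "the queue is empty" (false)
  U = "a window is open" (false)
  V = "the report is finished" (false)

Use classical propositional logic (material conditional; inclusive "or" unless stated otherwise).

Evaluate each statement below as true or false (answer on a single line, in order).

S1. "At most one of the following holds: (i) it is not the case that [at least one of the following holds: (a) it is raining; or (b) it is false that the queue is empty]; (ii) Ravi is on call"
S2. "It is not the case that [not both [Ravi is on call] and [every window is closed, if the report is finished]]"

S1 true; S2 true

S1: In symbols: not (P or not S) nand R

not S = not False = True
P or not S = False or True = True
not (P or not S) = not True = False
not (P or not S) nand R = False nand True = True
So S1 is true.

S2: Parsed as not (R nand (V -> not U))

not U = not False = True
V -> not U = False -> True = True
R nand (V -> not U) = True nand True = False
not (R nand (V -> not U)) = not False = True
So S2 is true.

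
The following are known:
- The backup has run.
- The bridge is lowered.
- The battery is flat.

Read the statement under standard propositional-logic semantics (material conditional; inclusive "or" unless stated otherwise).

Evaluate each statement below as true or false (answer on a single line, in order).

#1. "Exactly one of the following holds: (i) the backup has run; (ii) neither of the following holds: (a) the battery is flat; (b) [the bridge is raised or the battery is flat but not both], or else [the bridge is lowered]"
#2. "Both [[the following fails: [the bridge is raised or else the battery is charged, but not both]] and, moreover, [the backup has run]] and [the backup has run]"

Let P = "the backup has run" (True), R = "the battery is charged" (False), Q = "the bridge is raised" (False).

#1: In symbols: P xor (not R nor ((Q xor not R) or not Q))

not R = not False = True
not R = not False = True
Q xor not R = False xor True = True
not Q = not False = True
(Q xor not R) or not Q = True or True = True
not R nor ((Q xor not R) or not Q) = True nor True = False
P xor (not R nor ((Q xor not R) or not Q)) = True xor False = True
Thus #1 is true.

#2: Parsed as (not (Q xor R) and P) and P

Q xor R = False xor False = False
not (Q xor R) = not False = True
not (Q xor R) and P = True and True = True
(not (Q xor R) and P) and P = True and True = True
Hence #2 is true.

#1 True; #2 True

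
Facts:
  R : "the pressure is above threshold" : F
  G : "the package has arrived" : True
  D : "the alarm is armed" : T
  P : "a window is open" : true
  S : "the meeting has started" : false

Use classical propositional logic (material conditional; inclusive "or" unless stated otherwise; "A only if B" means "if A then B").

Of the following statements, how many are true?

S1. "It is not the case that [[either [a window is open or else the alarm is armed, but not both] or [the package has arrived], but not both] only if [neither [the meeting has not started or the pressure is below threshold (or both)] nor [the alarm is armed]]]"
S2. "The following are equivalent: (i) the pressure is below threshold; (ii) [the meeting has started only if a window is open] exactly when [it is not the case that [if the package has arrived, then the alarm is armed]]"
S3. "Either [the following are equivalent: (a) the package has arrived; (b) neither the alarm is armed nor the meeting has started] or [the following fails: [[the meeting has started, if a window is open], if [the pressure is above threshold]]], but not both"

S1: Parsed as ~(((P xor D) xor G) -> ((~S | ~R) nor D))

P xor D = T xor T = F
(P xor D) xor G = F xor T = T
~S = ~F = T
~R = ~F = T
~S | ~R = T | T = T
(~S | ~R) nor D = T nor T = F
((P xor D) xor G) -> ((~S | ~R) nor D) = T -> F = F
~(((P xor D) xor G) -> ((~S | ~R) nor D)) = ~F = T
Hence S1 is true.

S2: In symbols: ~R <-> ((S -> P) <-> ~(G -> D))

~R = ~F = T
S -> P = F -> T = T
G -> D = T -> T = T
~(G -> D) = ~T = F
(S -> P) <-> ~(G -> D) = T <-> F = F
~R <-> ((S -> P) <-> ~(G -> D)) = T <-> F = F
Thus S2 is false.

S3: This is (G <-> (D nor S)) xor ~(R -> (P -> S)).

D nor S = T nor F = F
G <-> (D nor S) = T <-> F = F
P -> S = T -> F = F
R -> (P -> S) = F -> F = T
~(R -> (P -> S)) = ~T = F
(G <-> (D nor S)) xor ~(R -> (P -> S)) = F xor F = F
Hence S3 is false.

True statements: 1 (S1).

1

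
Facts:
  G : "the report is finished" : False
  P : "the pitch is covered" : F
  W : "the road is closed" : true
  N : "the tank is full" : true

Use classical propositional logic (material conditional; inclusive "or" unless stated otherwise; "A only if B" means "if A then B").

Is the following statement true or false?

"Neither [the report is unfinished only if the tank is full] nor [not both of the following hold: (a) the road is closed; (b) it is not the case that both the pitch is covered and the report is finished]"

False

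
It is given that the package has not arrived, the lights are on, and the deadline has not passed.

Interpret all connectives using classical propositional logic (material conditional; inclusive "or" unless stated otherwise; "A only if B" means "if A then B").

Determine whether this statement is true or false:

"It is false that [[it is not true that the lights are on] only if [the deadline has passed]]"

The statement is false.

Let U = "the lights are on" (True), V = "the deadline has passed" (False).
This is not (not U -> V).

not U = not True = False
not U -> V = False -> False = True
not (not U -> V) = not True = False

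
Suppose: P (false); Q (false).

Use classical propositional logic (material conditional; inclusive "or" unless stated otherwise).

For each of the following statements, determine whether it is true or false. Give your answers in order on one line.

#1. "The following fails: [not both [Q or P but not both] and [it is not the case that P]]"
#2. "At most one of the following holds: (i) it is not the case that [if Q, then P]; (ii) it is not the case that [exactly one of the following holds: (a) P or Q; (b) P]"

#1: Formalization: ¬((Q ⊕ P) ↑ ¬P)

Q ⊕ P = F ⊕ F = F
¬P = ¬F = T
(Q ⊕ P) ↑ ¬P = F ↑ T = T
¬((Q ⊕ P) ↑ ¬P) = ¬T = F
Hence #1 is false.

#2: In symbols: ¬(Q → P) ↑ ¬((P ∨ Q) ⊕ P)

Q → P = F → F = T
¬(Q → P) = ¬T = F
P ∨ Q = F ∨ F = F
(P ∨ Q) ⊕ P = F ⊕ F = F
¬((P ∨ Q) ⊕ P) = ¬F = T
¬(Q → P) ↑ ¬((P ∨ Q) ⊕ P) = F ↑ T = T
Thus #2 is true.

#1 False, #2 True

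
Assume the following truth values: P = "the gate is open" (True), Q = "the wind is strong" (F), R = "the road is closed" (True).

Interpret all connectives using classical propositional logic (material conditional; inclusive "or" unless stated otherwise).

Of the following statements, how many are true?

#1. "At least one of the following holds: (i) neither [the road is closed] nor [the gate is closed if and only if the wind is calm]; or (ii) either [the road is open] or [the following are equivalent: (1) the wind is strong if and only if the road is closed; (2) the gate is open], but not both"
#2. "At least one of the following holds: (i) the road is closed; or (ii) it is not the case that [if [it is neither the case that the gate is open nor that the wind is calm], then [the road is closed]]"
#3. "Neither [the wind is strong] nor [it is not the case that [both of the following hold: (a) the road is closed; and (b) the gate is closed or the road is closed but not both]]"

#1: This is (R nor (~P <-> ~Q)) | (~R xor ((Q <-> R) <-> P)).

~P = ~T = F
~Q = ~F = T
~P <-> ~Q = F <-> T = F
R nor (~P <-> ~Q) = T nor F = F
~R = ~T = F
Q <-> R = F <-> T = F
(Q <-> R) <-> P = F <-> T = F
~R xor ((Q <-> R) <-> P) = F xor F = F
(R nor (~P <-> ~Q)) | (~R xor ((Q <-> R) <-> P)) = F | F = F
Hence #1 is false.

#2: Formalization: R | ~((P nor ~Q) -> R)

~Q = ~F = T
P nor ~Q = T nor T = F
(P nor ~Q) -> R = F -> T = T
~((P nor ~Q) -> R) = ~T = F
R | ~((P nor ~Q) -> R) = T | F = T
So #2 is true.

#3: This is Q nor ~(R & (~P xor R)).

~P = ~T = F
~P xor R = F xor T = T
R & (~P xor R) = T & T = T
~(R & (~P xor R)) = ~T = F
Q nor ~(R & (~P xor R)) = F nor F = T
Thus #3 is true.

True statements: 2 (#2, #3).

2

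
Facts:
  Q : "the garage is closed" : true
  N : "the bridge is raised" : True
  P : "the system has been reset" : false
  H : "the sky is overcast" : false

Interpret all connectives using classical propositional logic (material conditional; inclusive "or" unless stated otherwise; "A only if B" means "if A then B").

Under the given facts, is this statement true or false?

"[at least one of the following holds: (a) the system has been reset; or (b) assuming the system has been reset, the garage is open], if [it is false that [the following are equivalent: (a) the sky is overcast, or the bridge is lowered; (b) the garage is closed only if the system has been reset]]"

The statement is true.

Parsed as not ((H or not N) iff (Q -> P)) -> (P or (P -> not Q))

not N = not True = False
H or not N = False or False = False
Q -> P = True -> False = False
(H or not N) iff (Q -> P) = False iff False = True
not ((H or not N) iff (Q -> P)) = not True = False
not Q = not True = False
P -> not Q = False -> False = True
P or (P -> not Q) = False or True = True
not ((H or not N) iff (Q -> P)) -> (P or (P -> not Q)) = False -> True = True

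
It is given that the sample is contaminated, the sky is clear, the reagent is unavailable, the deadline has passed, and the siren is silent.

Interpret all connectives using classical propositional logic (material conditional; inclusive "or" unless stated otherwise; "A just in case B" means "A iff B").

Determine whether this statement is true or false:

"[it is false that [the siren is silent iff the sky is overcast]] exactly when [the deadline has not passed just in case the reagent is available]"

true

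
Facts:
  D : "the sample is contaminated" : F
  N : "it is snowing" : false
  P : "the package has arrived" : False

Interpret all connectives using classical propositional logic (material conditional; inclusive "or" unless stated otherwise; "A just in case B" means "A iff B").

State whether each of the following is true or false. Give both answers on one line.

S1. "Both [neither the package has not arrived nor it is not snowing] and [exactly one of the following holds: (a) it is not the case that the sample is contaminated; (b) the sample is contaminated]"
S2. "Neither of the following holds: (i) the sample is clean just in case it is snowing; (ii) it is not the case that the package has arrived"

S1: Parsed as (~P nor ~N) & (~D xor D)

~P = ~F = T
~N = ~F = T
~P nor ~N = T nor T = F
~D = ~F = T
~D xor D = T xor F = T
(~P nor ~N) & (~D xor D) = F & T = F
Hence S1 is false.

S2: This is (~D <-> N) nor ~P.

~D = ~F = T
~D <-> N = T <-> F = F
~P = ~F = T
(~D <-> N) nor ~P = F nor T = F
Hence S2 is false.

S1 F / S2 F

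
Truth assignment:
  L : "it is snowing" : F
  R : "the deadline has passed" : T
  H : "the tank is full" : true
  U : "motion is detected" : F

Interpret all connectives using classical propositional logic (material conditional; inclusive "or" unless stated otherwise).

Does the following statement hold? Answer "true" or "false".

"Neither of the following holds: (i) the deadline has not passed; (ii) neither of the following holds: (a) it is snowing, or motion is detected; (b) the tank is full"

True.

Values: R=T, L=F, U=F, H=T.
Formalization: ~R nor ((L | U) nor H)

~R = ~T = F
L | U = F | F = F
(L | U) nor H = F nor T = F
~R nor ((L | U) nor H) = F nor F = T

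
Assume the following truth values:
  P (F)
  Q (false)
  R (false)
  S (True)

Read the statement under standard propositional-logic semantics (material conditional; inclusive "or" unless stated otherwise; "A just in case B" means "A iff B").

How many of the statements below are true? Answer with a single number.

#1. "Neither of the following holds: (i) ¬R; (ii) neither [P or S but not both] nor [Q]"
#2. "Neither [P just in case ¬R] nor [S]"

0

#1: This is ~R nor ((P xor S) nor Q).

~R = ~F = T
P xor S = F xor T = T
(P xor S) nor Q = T nor F = F
~R nor ((P xor S) nor Q) = T nor F = F
Thus #1 is false.

#2: This is (P <-> ~R) nor S.

~R = ~F = T
P <-> ~R = F <-> T = F
(P <-> ~R) nor S = F nor T = F
Hence #2 is false.

Count: 0.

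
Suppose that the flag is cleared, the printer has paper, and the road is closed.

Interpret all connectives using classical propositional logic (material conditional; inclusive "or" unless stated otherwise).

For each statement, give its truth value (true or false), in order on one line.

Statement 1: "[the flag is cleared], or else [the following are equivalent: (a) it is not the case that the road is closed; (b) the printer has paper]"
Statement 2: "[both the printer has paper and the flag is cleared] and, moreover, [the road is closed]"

Let L = "the flag is set" (F), G = "the road is closed" (T), N = "the printer has paper" (T).

Statement 1: This is ~L | (~G <-> N).

~L = ~F = T
~G = ~T = F
~G <-> N = F <-> T = F
~L | (~G <-> N) = T | F = T
Hence Statement 1 is true.

Statement 2: Parsed as (N & ~L) & G

~L = ~F = T
N & ~L = T & T = T
(N & ~L) & G = T & T = T
Thus Statement 2 is true.

Statement 1 True, Statement 2 True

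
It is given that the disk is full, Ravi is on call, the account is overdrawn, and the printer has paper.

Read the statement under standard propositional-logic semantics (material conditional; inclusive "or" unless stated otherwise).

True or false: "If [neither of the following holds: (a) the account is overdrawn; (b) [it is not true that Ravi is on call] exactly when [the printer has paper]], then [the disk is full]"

Let R = "the account is overdrawn" (True), Q = "Ravi is on call" (True), S = "the printer has paper" (True), P = "the disk is full" (True).
Parsed as (R nor (not Q iff S)) -> P

not Q = not True = False
not Q iff S = False iff True = False
R nor (not Q iff S) = True nor False = False
(R nor (not Q iff S)) -> P = False -> True = True

The statement is true.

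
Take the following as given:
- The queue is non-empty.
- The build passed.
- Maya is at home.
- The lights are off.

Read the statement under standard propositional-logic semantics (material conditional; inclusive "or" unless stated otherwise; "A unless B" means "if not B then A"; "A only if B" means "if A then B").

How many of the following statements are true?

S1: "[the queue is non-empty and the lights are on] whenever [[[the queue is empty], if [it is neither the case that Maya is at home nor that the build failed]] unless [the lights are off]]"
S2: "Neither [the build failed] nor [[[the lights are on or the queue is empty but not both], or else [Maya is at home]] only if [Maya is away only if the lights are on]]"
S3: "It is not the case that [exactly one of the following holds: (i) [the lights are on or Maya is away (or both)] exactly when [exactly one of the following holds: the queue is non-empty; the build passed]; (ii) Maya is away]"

0

Let N = "Maya is at home" (T), L = "the build passed" (T), K = "the queue is empty" (F), G = "the lights are on" (F).

S1: Formalization: (((N nor ~L) -> K) | ~G) -> (~K & G)

~L = ~T = F
N nor ~L = T nor F = F
(N nor ~L) -> K = F -> F = T
~G = ~F = T
((N nor ~L) -> K) | ~G = T | T = T
~K = ~F = T
~K & G = T & F = F
(((N nor ~L) -> K) | ~G) -> (~K & G) = T -> F = F
Thus S1 is false.

S2: Formalization: ~L nor (((G xor K) | N) -> (~N -> G))

~L = ~T = F
G xor K = F xor F = F
(G xor K) | N = F | T = T
~N = ~T = F
~N -> G = F -> F = T
((G xor K) | N) -> (~N -> G) = T -> T = T
~L nor (((G xor K) | N) -> (~N -> G)) = F nor T = F
So S2 is false.

S3: Parsed as ~(((G | ~N) <-> (~K xor L)) xor ~N)

~N = ~T = F
G | ~N = F | F = F
~K = ~F = T
~K xor L = T xor T = F
(G | ~N) <-> (~K xor L) = F <-> F = T
~N = ~T = F
((G | ~N) <-> (~K xor L)) xor ~N = T xor F = T
~(((G | ~N) <-> (~K xor L)) xor ~N) = ~T = F
Hence S3 is false.

0 of the 3 statements are true (none).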